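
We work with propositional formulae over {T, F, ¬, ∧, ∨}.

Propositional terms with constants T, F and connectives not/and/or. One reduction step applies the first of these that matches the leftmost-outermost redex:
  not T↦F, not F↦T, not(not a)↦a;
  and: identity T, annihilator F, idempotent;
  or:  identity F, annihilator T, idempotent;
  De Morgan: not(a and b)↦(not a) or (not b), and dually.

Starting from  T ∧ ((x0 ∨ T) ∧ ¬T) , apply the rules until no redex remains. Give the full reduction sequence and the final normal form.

Answer: normal form = F  (in 4 steps)

Derivation:
  start: T ∧ ((x0 ∨ T) ∧ ¬T)
  step 1: (x0 ∨ T) ∧ ¬T
  step 2: T ∧ ¬T
  step 3: ¬T
  step 4: F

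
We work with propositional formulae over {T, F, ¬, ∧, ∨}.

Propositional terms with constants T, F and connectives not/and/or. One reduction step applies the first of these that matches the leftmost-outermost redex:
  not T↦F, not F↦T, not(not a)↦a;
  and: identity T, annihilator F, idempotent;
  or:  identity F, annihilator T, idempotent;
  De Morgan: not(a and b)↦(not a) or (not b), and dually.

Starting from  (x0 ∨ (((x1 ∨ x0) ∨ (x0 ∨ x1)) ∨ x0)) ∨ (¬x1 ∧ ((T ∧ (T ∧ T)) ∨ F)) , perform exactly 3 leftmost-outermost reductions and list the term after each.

Answer: after 3 steps: (x0 ∨ (((x1 ∨ x0) ∨ (x0 ∨ x1)) ∨ x0)) ∨ (¬x1 ∧ T)

Working:
  start: (x0 ∨ (((x1 ∨ x0) ∨ (x0 ∨ x1)) ∨ x0)) ∨ (¬x1 ∧ ((T ∧ (T ∧ T)) ∨ F))
  [1] (x0 ∨ (((x1 ∨ x0) ∨ (x0 ∨ x1)) ∨ x0)) ∨ (¬x1 ∧ (T ∧ (T ∧ T)))
  [2] (x0 ∨ (((x1 ∨ x0) ∨ (x0 ∨ x1)) ∨ x0)) ∨ (¬x1 ∧ (T ∧ T))
  [3] (x0 ∨ (((x1 ∨ x0) ∨ (x0 ∨ x1)) ∨ x0)) ∨ (¬x1 ∧ T)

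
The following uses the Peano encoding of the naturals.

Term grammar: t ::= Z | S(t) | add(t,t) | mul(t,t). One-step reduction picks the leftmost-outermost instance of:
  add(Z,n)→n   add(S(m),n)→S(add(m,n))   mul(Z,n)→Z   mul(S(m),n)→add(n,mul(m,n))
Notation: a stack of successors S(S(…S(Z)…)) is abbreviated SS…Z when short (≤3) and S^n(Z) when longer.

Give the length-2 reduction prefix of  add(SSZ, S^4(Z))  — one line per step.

  start: add(SSZ, S^4(Z))
  step 1: S(add(SZ, S^4(Z)))
  step 2: S(S(add(Z, S^4(Z))))

Answer: after 2 steps: S(S(add(Z, S^4(Z))))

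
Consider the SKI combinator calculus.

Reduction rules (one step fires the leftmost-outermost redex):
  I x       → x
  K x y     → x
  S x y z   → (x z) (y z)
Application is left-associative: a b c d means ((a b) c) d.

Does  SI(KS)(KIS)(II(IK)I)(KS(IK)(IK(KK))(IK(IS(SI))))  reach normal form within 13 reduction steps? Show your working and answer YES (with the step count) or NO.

Answer: YES — reaches normal form S(KI)(S(K(KK))(K(S(SI)))) in 12 ≤ 13 steps

Working:
  start: SI(KS)(KIS)(II(IK)I)(KS(IK)(IK(KK))(IK(IS(SI))))
  step 1: I(KIS)(KS(KIS))(II(IK)I)(KS(IK)(IK(KK))(IK(IS(SI))))
  step 2: KIS(KS(KIS))(II(IK)I)(KS(IK)(IK(KK))(IK(IS(SI))))
  step 3: I(KS(KIS))(II(IK)I)(KS(IK)(IK(KK))(IK(IS(SI))))
  step 4: KS(KIS)(II(IK)I)(KS(IK)(IK(KK))(IK(IS(SI))))
  step 5: S(II(IK)I)(KS(IK)(IK(KK))(IK(IS(SI))))
  step 6: S(I(IK)I)(KS(IK)(IK(KK))(IK(IS(SI))))
  step 7: S(IKI)(KS(IK)(IK(KK))(IK(IS(SI))))
  step 8: S(KI)(KS(IK)(IK(KK))(IK(IS(SI))))
  step 9: S(KI)(S(IK(KK))(IK(IS(SI))))
  step 10: S(KI)(S(K(KK))(IK(IS(SI))))
  step 11: S(KI)(S(K(KK))(K(IS(SI))))
  step 12: S(KI)(S(K(KK))(K(S(SI))))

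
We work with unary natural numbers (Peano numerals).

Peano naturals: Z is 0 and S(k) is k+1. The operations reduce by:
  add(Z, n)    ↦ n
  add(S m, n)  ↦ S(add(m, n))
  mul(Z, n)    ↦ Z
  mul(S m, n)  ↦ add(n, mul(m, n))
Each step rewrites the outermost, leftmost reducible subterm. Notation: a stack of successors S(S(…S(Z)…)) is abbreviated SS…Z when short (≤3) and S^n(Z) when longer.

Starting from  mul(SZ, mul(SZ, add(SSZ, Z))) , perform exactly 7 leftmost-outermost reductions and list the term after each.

Answer: after 7 steps: S(add(S(add(add(Z, Z), mul(Z, add(SSZ, Z)))), mul(Z, mul(SZ, add(SSZ, Z)))))

Reduction:
  start: mul(SZ, mul(SZ, add(SSZ, Z)))
  →1  add(mul(SZ, add(SSZ, Z)), mul(Z, mul(SZ, add(SSZ, Z))))
  →2  add(add(add(SSZ, Z), mul(Z, add(SSZ, Z))), mul(Z, mul(SZ, add(SSZ, Z))))
  →3  add(add(S(add(SZ, Z)), mul(Z, add(SSZ, Z))), mul(Z, mul(SZ, add(SSZ, Z))))
  →4  add(S(add(add(SZ, Z), mul(Z, add(SSZ, Z)))), mul(Z, mul(SZ, add(SSZ, Z))))
  →5  S(add(add(add(SZ, Z), mul(Z, add(SSZ, Z))), mul(Z, mul(SZ, add(SSZ, Z)))))
  →6  S(add(add(S(add(Z, Z)), mul(Z, add(SSZ, Z))), mul(Z, mul(SZ, add(SSZ, Z)))))
  →7  S(add(S(add(add(Z, Z), mul(Z, add(SSZ, Z)))), mul(Z, mul(SZ, add(SSZ, Z)))))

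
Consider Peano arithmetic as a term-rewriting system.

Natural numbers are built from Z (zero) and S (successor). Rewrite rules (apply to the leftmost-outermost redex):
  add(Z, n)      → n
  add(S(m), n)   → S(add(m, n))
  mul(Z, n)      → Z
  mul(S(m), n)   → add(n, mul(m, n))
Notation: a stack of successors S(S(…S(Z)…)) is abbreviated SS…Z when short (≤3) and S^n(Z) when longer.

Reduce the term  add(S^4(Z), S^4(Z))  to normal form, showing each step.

Answer: normal form = S^8(Z)  (in 5 steps)

Working:
  start: add(S^4(Z), S^4(Z))
  step 1: S(add(SSSZ, S^4(Z)))
  step 2: S(S(add(SSZ, S^4(Z))))
  step 3: S(S(S(add(SZ, S^4(Z)))))
  step 4: S(S(S(S(add(Z, S^4(Z))))))
  step 5: S^8(Z)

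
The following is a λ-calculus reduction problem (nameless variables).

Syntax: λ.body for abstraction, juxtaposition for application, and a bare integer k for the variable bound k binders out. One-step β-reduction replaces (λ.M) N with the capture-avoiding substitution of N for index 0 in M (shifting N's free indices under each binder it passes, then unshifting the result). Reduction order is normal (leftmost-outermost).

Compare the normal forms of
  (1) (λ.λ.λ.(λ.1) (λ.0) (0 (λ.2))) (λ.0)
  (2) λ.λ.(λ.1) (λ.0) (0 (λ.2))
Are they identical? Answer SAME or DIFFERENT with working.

Term A:
  start: (λ.λ.λ.(λ.1) (λ.0) (0 (λ.2))) (λ.0)
  [1] λ.λ.(λ.1) (λ.0) (0 (λ.2))
  [2] λ.λ.0 (0 (λ.2))

Term B:
  start: λ.λ.(λ.1) (λ.0) (0 (λ.2))
  [1] λ.λ.0 (0 (λ.2))

Answer: SAME — A ⇓ λ.λ.0 (0 (λ.2)), B ⇓ λ.λ.0 (0 (λ.2))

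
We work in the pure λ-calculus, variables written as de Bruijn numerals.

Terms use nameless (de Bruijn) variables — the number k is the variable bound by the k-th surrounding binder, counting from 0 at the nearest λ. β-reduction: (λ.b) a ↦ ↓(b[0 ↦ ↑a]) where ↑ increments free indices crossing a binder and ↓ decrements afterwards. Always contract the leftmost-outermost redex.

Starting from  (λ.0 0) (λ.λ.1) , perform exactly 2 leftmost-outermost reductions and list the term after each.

  start: (λ.0 0) (λ.λ.1)
  →1  (λ.λ.1) (λ.λ.1)
  →2  λ.λ.λ.1

Answer: after 2 steps: λ.λ.λ.1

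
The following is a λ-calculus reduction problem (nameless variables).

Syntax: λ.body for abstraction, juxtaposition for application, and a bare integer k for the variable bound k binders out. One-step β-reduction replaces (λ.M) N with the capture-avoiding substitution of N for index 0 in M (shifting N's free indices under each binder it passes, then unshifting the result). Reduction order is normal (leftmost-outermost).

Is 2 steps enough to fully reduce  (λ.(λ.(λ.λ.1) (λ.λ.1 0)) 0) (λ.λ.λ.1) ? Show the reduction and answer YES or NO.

  start: (λ.(λ.(λ.λ.1) (λ.λ.1 0)) 0) (λ.λ.λ.1)
  [1] (λ.(λ.λ.1) (λ.λ.1 0)) (λ.λ.λ.1)
  [2] (λ.λ.1) (λ.λ.1 0)

Answer: NO — after 2 steps the term is (λ.λ.1) (λ.λ.1 0), not yet normal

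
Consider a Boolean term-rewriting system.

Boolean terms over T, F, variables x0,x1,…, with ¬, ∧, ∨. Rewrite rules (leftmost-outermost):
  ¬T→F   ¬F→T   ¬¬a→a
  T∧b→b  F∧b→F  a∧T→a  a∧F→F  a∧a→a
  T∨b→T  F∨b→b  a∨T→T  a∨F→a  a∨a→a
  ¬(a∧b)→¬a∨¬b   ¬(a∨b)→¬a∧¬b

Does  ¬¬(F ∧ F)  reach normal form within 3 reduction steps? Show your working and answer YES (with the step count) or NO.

  start: ¬¬(F ∧ F)
  step 1: F ∧ F
  step 2: F

Answer: YES — reaches normal form F in 2 ≤ 3 steps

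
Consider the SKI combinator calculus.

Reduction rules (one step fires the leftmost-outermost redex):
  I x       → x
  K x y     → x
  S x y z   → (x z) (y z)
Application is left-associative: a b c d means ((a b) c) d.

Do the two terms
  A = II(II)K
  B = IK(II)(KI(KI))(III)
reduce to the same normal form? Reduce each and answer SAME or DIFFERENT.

Answer: DIFFERENT — A ⇓ K, B ⇓ I

Derivation:
Term A:
  start: II(II)K
  step 1: I(II)K
  step 2: IIK
  step 3: IK
  step 4: K

Term B:
  start: IK(II)(KI(KI))(III)
  step 1: K(II)(KI(KI))(III)
  step 2: II(III)
  step 3: I(III)
  step 4: III
  step 5: II
  step 6: I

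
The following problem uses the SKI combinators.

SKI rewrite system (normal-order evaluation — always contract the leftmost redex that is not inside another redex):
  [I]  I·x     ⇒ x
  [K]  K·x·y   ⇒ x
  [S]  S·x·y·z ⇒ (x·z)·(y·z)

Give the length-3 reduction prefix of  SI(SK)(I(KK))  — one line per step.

Answer: after 3 steps: KK(SK(I(KK)))

Derivation:
  start: SI(SK)(I(KK))
  →1  I(I(KK))(SK(I(KK)))
  →2  I(KK)(SK(I(KK)))
  →3  KK(SK(I(KK)))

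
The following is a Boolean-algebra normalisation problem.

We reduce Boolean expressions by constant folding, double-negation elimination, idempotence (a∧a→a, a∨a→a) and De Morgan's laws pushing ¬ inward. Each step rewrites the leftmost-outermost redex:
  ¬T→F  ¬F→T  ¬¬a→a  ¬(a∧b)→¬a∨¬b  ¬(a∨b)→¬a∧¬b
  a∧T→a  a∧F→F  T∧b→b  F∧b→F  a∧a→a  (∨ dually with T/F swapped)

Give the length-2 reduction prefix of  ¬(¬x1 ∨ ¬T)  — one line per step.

Answer: after 2 steps: x1 ∧ ¬¬T

Reduction:
  start: ¬(¬x1 ∨ ¬T)
  →1  ¬¬x1 ∧ ¬¬T
  →2  x1 ∧ ¬¬T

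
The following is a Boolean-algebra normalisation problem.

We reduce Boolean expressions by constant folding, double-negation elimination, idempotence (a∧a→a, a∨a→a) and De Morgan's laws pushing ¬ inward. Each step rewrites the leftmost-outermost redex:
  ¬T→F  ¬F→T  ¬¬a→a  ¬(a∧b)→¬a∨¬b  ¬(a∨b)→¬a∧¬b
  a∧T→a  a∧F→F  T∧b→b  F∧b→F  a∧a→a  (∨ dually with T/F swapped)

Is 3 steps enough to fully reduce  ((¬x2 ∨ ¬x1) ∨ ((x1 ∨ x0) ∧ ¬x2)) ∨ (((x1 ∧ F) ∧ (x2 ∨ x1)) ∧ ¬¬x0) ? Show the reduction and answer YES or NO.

Answer: NO — after 3 steps the term is ((¬x2 ∨ ¬x1) ∨ ((x1 ∨ x0) ∧ ¬x2)) ∨ F, not yet normal

Derivation:
  start: ((¬x2 ∨ ¬x1) ∨ ((x1 ∨ x0) ∧ ¬x2)) ∨ (((x1 ∧ F) ∧ (x2 ∨ x1)) ∧ ¬¬x0)
  →1  ((¬x2 ∨ ¬x1) ∨ ((x1 ∨ x0) ∧ ¬x2)) ∨ ((F ∧ (x2 ∨ x1)) ∧ ¬¬x0)
  →2  ((¬x2 ∨ ¬x1) ∨ ((x1 ∨ x0) ∧ ¬x2)) ∨ (F ∧ ¬¬x0)
  →3  ((¬x2 ∨ ¬x1) ∨ ((x1 ∨ x0) ∧ ¬x2)) ∨ F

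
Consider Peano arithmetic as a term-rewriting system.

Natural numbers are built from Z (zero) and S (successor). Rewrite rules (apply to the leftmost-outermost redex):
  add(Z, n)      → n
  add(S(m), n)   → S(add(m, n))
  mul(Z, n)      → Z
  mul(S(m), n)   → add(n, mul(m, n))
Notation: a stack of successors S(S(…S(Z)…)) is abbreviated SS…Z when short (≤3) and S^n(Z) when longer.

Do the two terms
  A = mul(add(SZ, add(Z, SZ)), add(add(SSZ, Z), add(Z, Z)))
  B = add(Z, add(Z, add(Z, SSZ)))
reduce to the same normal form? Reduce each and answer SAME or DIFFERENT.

Answer: DIFFERENT — A ⇓ S^4(Z), B ⇓ SSZ

Reduction:
Term A:
  start: mul(add(SZ, add(Z, SZ)), add(add(SSZ, Z), add(Z, Z)))
  [1] mul(S(add(Z, add(Z, SZ))), add(add(SSZ, Z), add(Z, Z)))
  [2] add(add(add(SSZ, Z), add(Z, Z)), mul(add(Z, add(Z, SZ)), add(add(SSZ, Z), add(Z, Z))))
  [3] add(add(S(add(SZ, Z)), add(Z, Z)), mul(add(Z, add(Z, SZ)), add(add(SSZ, Z), add(Z, Z))))
  [4] add(S(add(add(SZ, Z), add(Z, Z))), mul(add(Z, add(Z, SZ)), add(add(SSZ, Z), add(Z, Z))))
  [5] S(add(add(add(SZ, Z), add(Z, Z)), mul(add(Z, add(Z, SZ)), add(add(SSZ, Z), add(Z, Z)))))
  [6] S(add(add(S(add(Z, Z)), add(Z, Z)), mul(add(Z, add(Z, SZ)), add(add(SSZ, Z), add(Z, Z)))))
  [7] S(add(S(add(add(Z, Z), add(Z, Z))), mul(add(Z, add(Z, SZ)), add(add(SSZ, Z), add(Z, Z)))))
  [8] S(S(add(add(add(Z, Z), add(Z, Z)), mul(add(Z, add(Z, SZ)), add(add(SSZ, Z), add(Z, Z))))))
  [9] S(S(add(add(Z, add(Z, Z)), mul(add(Z, add(Z, SZ)), add(add(SSZ, Z), add(Z, Z))))))
  [10] S(S(add(add(Z, Z), mul(add(Z, add(Z, SZ)), add(add(SSZ, Z), add(Z, Z))))))
  [11] S(S(add(Z, mul(add(Z, add(Z, SZ)), add(add(SSZ, Z), add(Z, Z))))))
  [12] S(S(mul(add(Z, add(Z, SZ)), add(add(SSZ, Z), add(Z, Z)))))
  [13] S(S(mul(add(Z, SZ), add(add(SSZ, Z), add(Z, Z)))))
  [14] S(S(mul(SZ, add(add(SSZ, Z), add(Z, Z)))))
  [15] S(S(add(add(add(SSZ, Z), add(Z, Z)), mul(Z, add(add(SSZ, Z), add(Z, Z))))))
  [16] S(S(add(add(S(add(SZ, Z)), add(Z, Z)), mul(Z, add(add(SSZ, Z), add(Z, Z))))))
  [17] S(S(add(S(add(add(SZ, Z), add(Z, Z))), mul(Z, add(add(SSZ, Z), add(Z, Z))))))
  [18] S(S(S(add(add(add(SZ, Z), add(Z, Z)), mul(Z, add(add(SSZ, Z), add(Z, Z)))))))
  [19] S(S(S(add(add(S(add(Z, Z)), add(Z, Z)), mul(Z, add(add(SSZ, Z), add(Z, Z)))))))
  [20] S(S(S(add(S(add(add(Z, Z), add(Z, Z))), mul(Z, add(add(SSZ, Z), add(Z, Z)))))))
  [21] S(S(S(S(add(add(add(Z, Z), add(Z, Z)), mul(Z, add(add(SSZ, Z), add(Z, Z))))))))
  [22] S(S(S(S(add(add(Z, add(Z, Z)), mul(Z, add(add(SSZ, Z), add(Z, Z))))))))
  [23] S(S(S(S(add(add(Z, Z), mul(Z, add(add(SSZ, Z), add(Z, Z))))))))
  [24] S(S(S(S(add(Z, mul(Z, add(add(SSZ, Z), add(Z, Z))))))))
  [25] S(S(S(S(mul(Z, add(add(SSZ, Z), add(Z, Z)))))))
  [26] S^4(Z)

Term B:
  start: add(Z, add(Z, add(Z, SSZ)))
  [1] add(Z, add(Z, SSZ))
  [2] add(Z, SSZ)
  [3] SSZ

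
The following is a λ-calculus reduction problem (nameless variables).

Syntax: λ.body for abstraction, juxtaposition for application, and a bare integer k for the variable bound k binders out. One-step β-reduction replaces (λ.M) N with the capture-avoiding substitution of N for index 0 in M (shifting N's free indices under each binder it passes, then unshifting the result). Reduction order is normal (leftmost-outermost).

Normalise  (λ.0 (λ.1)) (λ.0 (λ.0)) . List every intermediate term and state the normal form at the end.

Answer: normal form = λ.0 (λ.0)  (in 3 steps)

Derivation:
  start: (λ.0 (λ.1)) (λ.0 (λ.0))
  step 1: (λ.0 (λ.0)) (λ.λ.0 (λ.0))
  step 2: (λ.λ.0 (λ.0)) (λ.0)
  step 3: λ.0 (λ.0)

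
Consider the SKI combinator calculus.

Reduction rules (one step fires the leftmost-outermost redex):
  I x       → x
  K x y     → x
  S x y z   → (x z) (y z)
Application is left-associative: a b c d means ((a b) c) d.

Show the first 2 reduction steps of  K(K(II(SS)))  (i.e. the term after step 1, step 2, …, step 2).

Answer: after 2 steps: K(K(SS))

Working:
  start: K(K(II(SS)))
  [1] K(K(I(SS)))
  [2] K(K(SS))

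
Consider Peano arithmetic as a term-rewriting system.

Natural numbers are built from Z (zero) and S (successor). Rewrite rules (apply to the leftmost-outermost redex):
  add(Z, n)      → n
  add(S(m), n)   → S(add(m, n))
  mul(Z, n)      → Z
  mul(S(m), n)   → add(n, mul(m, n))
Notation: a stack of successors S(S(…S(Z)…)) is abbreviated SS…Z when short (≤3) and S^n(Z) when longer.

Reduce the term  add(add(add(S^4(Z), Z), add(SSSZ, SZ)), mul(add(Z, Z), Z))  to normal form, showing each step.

  start: add(add(add(S^4(Z), Z), add(SSSZ, SZ)), mul(add(Z, Z), Z))
  →1  add(add(S(add(SSSZ, Z)), add(SSSZ, SZ)), mul(add(Z, Z), Z))
  →2  add(S(add(add(SSSZ, Z), add(SSSZ, SZ))), mul(add(Z, Z), Z))
  →3  S(add(add(add(SSSZ, Z), add(SSSZ, SZ)), mul(add(Z, Z), Z)))
  →4  S(add(add(S(add(SSZ, Z)), add(SSSZ, SZ)), mul(add(Z, Z), Z)))
  →5  S(add(S(add(add(SSZ, Z), add(SSSZ, SZ))), mul(add(Z, Z), Z)))
  →6  S(S(add(add(add(SSZ, Z), add(SSSZ, SZ)), mul(add(Z, Z), Z))))
  →7  S(S(add(add(S(add(SZ, Z)), add(SSSZ, SZ)), mul(add(Z, Z), Z))))
  →8  S(S(add(S(add(add(SZ, Z), add(SSSZ, SZ))), mul(add(Z, Z), Z))))
  →9  S(S(S(add(add(add(SZ, Z), add(SSSZ, SZ)), mul(add(Z, Z), Z)))))
  →10  S(S(S(add(add(S(add(Z, Z)), add(SSSZ, SZ)), mul(add(Z, Z), Z)))))
  →11  S(S(S(add(S(add(add(Z, Z), add(SSSZ, SZ))), mul(add(Z, Z), Z)))))
  →12  S(S(S(S(add(add(add(Z, Z), add(SSSZ, SZ)), mul(add(Z, Z), Z))))))
  →13  S(S(S(S(add(add(Z, add(SSSZ, SZ)), mul(add(Z, Z), Z))))))
  →14  S(S(S(S(add(add(SSSZ, SZ), mul(add(Z, Z), Z))))))
  →15  S(S(S(S(add(S(add(SSZ, SZ)), mul(add(Z, Z), Z))))))
  →16  S(S(S(S(S(add(add(SSZ, SZ), mul(add(Z, Z), Z)))))))
  →17  S(S(S(S(S(add(S(add(SZ, SZ)), mul(add(Z, Z), Z)))))))
  →18  S(S(S(S(S(S(add(add(SZ, SZ), mul(add(Z, Z), Z))))))))
  →19  S(S(S(S(S(S(add(S(add(Z, SZ)), mul(add(Z, Z), Z))))))))
  →20  S(S(S(S(S(S(S(add(add(Z, SZ), mul(add(Z, Z), Z)))))))))
  →21  S(S(S(S(S(S(S(add(SZ, mul(add(Z, Z), Z)))))))))
  →22  S(S(S(S(S(S(S(S(add(Z, mul(add(Z, Z), Z))))))))))
  →23  S(S(S(S(S(S(S(S(mul(add(Z, Z), Z)))))))))
  →24  S(S(S(S(S(S(S(S(mul(Z, Z)))))))))
  →25  S^8(Z)

Answer: normal form = S^8(Z)  (in 25 steps)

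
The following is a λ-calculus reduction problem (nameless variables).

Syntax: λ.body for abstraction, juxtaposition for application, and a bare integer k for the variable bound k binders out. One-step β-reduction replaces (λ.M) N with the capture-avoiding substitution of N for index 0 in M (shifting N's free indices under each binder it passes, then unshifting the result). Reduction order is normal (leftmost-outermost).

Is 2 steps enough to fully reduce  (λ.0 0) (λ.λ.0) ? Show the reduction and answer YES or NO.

Answer: YES — reaches normal form λ.0 in 2 ≤ 2 steps

Derivation:
  start: (λ.0 0) (λ.λ.0)
  step 1: (λ.λ.0) (λ.λ.0)
  step 2: λ.0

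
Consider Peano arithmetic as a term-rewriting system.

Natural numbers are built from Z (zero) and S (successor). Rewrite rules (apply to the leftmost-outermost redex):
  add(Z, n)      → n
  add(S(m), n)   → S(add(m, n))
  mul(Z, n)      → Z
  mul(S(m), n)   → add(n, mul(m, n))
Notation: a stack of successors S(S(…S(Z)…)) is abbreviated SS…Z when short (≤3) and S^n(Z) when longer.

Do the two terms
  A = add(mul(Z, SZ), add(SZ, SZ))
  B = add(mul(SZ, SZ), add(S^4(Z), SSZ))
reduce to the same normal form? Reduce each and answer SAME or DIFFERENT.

Term A:
  start: add(mul(Z, SZ), add(SZ, SZ))
  [1] add(Z, add(SZ, SZ))
  [2] add(SZ, SZ)
  [3] S(add(Z, SZ))
  [4] SSZ

Term B:
  start: add(mul(SZ, SZ), add(S^4(Z), SSZ))
  [1] add(add(SZ, mul(Z, SZ)), add(S^4(Z), SSZ))
  [2] add(S(add(Z, mul(Z, SZ))), add(S^4(Z), SSZ))
  [3] S(add(add(Z, mul(Z, SZ)), add(S^4(Z), SSZ)))
  [4] S(add(mul(Z, SZ), add(S^4(Z), SSZ)))
  [5] S(add(Z, add(S^4(Z), SSZ)))
  [6] S(add(S^4(Z), SSZ))
  [7] S(S(add(SSSZ, SSZ)))
  [8] S(S(S(add(SSZ, SSZ))))
  [9] S(S(S(S(add(SZ, SSZ)))))
  [10] S(S(S(S(S(add(Z, SSZ))))))
  [11] S^7(Z)

Answer: DIFFERENT — A ⇓ SSZ, B ⇓ S^7(Z)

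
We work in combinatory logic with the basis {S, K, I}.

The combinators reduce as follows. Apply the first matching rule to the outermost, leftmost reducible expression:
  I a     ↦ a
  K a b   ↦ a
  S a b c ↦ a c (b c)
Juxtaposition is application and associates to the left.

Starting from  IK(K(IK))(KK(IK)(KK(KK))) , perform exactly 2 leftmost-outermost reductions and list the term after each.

  start: IK(K(IK))(KK(IK)(KK(KK)))
  step 1: K(K(IK))(KK(IK)(KK(KK)))
  step 2: K(IK)

Answer: after 2 steps: K(IK)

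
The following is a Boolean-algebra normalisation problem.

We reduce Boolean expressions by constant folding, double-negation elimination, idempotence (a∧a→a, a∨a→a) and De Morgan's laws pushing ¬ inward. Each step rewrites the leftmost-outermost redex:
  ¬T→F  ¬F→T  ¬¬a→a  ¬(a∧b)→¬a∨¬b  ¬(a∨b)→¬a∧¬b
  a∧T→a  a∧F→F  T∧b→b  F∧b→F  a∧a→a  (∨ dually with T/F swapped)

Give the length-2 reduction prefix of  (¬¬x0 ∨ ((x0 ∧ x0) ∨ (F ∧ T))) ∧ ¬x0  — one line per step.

Answer: after 2 steps: (x0 ∨ (x0 ∨ (F ∧ T))) ∧ ¬x0

Working:
  start: (¬¬x0 ∨ ((x0 ∧ x0) ∨ (F ∧ T))) ∧ ¬x0
  [1] (x0 ∨ ((x0 ∧ x0) ∨ (F ∧ T))) ∧ ¬x0
  [2] (x0 ∨ (x0 ∨ (F ∧ T))) ∧ ¬x0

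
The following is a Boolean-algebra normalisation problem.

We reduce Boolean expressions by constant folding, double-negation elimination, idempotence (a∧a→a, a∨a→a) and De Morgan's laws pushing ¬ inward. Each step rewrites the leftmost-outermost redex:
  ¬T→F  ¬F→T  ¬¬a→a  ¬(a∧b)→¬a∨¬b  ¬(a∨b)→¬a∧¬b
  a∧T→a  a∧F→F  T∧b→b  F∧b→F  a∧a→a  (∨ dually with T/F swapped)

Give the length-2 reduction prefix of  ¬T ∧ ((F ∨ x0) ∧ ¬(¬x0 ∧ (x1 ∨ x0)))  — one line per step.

  start: ¬T ∧ ((F ∨ x0) ∧ ¬(¬x0 ∧ (x1 ∨ x0)))
  step 1: F ∧ ((F ∨ x0) ∧ ¬(¬x0 ∧ (x1 ∨ x0)))
  step 2: F

Answer: after 2 steps: F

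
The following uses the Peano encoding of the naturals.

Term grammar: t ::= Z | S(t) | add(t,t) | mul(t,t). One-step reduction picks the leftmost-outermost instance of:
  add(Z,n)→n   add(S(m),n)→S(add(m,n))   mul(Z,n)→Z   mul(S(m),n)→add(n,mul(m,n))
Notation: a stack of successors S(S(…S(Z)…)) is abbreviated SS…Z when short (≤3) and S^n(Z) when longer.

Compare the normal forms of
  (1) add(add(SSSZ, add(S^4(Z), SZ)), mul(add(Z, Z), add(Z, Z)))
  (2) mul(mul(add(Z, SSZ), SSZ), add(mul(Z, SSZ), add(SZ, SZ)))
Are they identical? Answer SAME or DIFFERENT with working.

Term A:
  start: add(add(SSSZ, add(S^4(Z), SZ)), mul(add(Z, Z), add(Z, Z)))
  step 1: add(S(add(SSZ, add(S^4(Z), SZ))), mul(add(Z, Z), add(Z, Z)))
  step 2: S(add(add(SSZ, add(S^4(Z), SZ)), mul(add(Z, Z), add(Z, Z))))
  step 3: S(add(S(add(SZ, add(S^4(Z), SZ))), mul(add(Z, Z), add(Z, Z))))
  step 4: S(S(add(add(SZ, add(S^4(Z), SZ)), mul(add(Z, Z), add(Z, Z)))))
  step 5: S(S(add(S(add(Z, add(S^4(Z), SZ))), mul(add(Z, Z), add(Z, Z)))))
  step 6: S(S(S(add(add(Z, add(S^4(Z), SZ)), mul(add(Z, Z), add(Z, Z))))))
  step 7: S(S(S(add(add(S^4(Z), SZ), mul(add(Z, Z), add(Z, Z))))))
  step 8: S(S(S(add(S(add(SSSZ, SZ)), mul(add(Z, Z), add(Z, Z))))))
  step 9: S(S(S(S(add(add(SSSZ, SZ), mul(add(Z, Z), add(Z, Z)))))))
  step 10: S(S(S(S(add(S(add(SSZ, SZ)), mul(add(Z, Z), add(Z, Z)))))))
  step 11: S(S(S(S(S(add(add(SSZ, SZ), mul(add(Z, Z), add(Z, Z))))))))
  step 12: S(S(S(S(S(add(S(add(SZ, SZ)), mul(add(Z, Z), add(Z, Z))))))))
  step 13: S(S(S(S(S(S(add(add(SZ, SZ), mul(add(Z, Z), add(Z, Z)))))))))
  step 14: S(S(S(S(S(S(add(S(add(Z, SZ)), mul(add(Z, Z), add(Z, Z)))))))))
  step 15: S(S(S(S(S(S(S(add(add(Z, SZ), mul(add(Z, Z), add(Z, Z))))))))))
  step 16: S(S(S(S(S(S(S(add(SZ, mul(add(Z, Z), add(Z, Z))))))))))
  step 17: S(S(S(S(S(S(S(S(add(Z, mul(add(Z, Z), add(Z, Z)))))))))))
  step 18: S(S(S(S(S(S(S(S(mul(add(Z, Z), add(Z, Z))))))))))
  step 19: S(S(S(S(S(S(S(S(mul(Z, add(Z, Z))))))))))
  step 20: S^8(Z)

Term B:
  start: mul(mul(add(Z, SSZ), SSZ), add(mul(Z, SSZ), add(SZ, SZ)))
  step 1: mul(mul(SSZ, SSZ), add(mul(Z, SSZ), add(SZ, SZ)))
  step 2: mul(add(SSZ, mul(SZ, SSZ)), add(mul(Z, SSZ), add(SZ, SZ)))
  step 3: mul(S(add(SZ, mul(SZ, SSZ))), add(mul(Z, SSZ), add(SZ, SZ)))
  step 4: add(add(mul(Z, SSZ), add(SZ, SZ)), mul(add(SZ, mul(SZ, SSZ)), add(mul(Z, SSZ), add(SZ, SZ))))
  step 5: add(add(Z, add(SZ, SZ)), mul(add(SZ, mul(SZ, SSZ)), add(mul(Z, SSZ), add(SZ, SZ))))
  step 6: add(add(SZ, SZ), mul(add(SZ, mul(SZ, SSZ)), add(mul(Z, SSZ), add(SZ, SZ))))
  step 7: add(S(add(Z, SZ)), mul(add(SZ, mul(SZ, SSZ)), add(mul(Z, SSZ), add(SZ, SZ))))
  step 8: S(add(add(Z, SZ), mul(add(SZ, mul(SZ, SSZ)), add(mul(Z, SSZ), add(SZ, SZ)))))
  step 9: S(add(SZ, mul(add(SZ, mul(SZ, SSZ)), add(mul(Z, SSZ), add(SZ, SZ)))))
  step 10: S(S(add(Z, mul(add(SZ, mul(SZ, SSZ)), add(mul(Z, SSZ), add(SZ, SZ))))))
  step 11: S(S(mul(add(SZ, mul(SZ, SSZ)), add(mul(Z, SSZ), add(SZ, SZ)))))
  step 12: S(S(mul(S(add(Z, mul(SZ, SSZ))), add(mul(Z, SSZ), add(SZ, SZ)))))
  step 13: S(S(add(add(mul(Z, SSZ), add(SZ, SZ)), mul(add(Z, mul(SZ, SSZ)), add(mul(Z, SSZ), add(SZ, SZ))))))
  step 14: S(S(add(add(Z, add(SZ, SZ)), mul(add(Z, mul(SZ, SSZ)), add(mul(Z, SSZ), add(SZ, SZ))))))
  step 15: S(S(add(add(SZ, SZ), mul(add(Z, mul(SZ, SSZ)), add(mul(Z, SSZ), add(SZ, SZ))))))
  step 16: S(S(add(S(add(Z, SZ)), mul(add(Z, mul(SZ, SSZ)), add(mul(Z, SSZ), add(SZ, SZ))))))
  step 17: S(S(S(add(add(Z, SZ), mul(add(Z, mul(SZ, SSZ)), add(mul(Z, SSZ), add(SZ, SZ)))))))
  step 18: S(S(S(add(SZ, mul(add(Z, mul(SZ, SSZ)), add(mul(Z, SSZ), add(SZ, SZ)))))))
  step 19: S(S(S(S(add(Z, mul(add(Z, mul(SZ, SSZ)), add(mul(Z, SSZ), add(SZ, SZ))))))))
  step 20: S(S(S(S(mul(add(Z, mul(SZ, SSZ)), add(mul(Z, SSZ), add(SZ, SZ)))))))
  step 21: S(S(S(S(mul(mul(SZ, SSZ), add(mul(Z, SSZ), add(SZ, SZ)))))))
  step 22: S(S(S(S(mul(add(SSZ, mul(Z, SSZ)), add(mul(Z, SSZ), add(SZ, SZ)))))))
  step 23: S(S(S(S(mul(S(add(SZ, mul(Z, SSZ))), add(mul(Z, SSZ), add(SZ, SZ)))))))
  step 24: S(S(S(S(add(add(mul(Z, SSZ), add(SZ, SZ)), mul(add(SZ, mul(Z, SSZ)), add(mul(Z, SSZ), add(SZ, SZ))))))))
  step 25: S(S(S(S(add(add(Z, add(SZ, SZ)), mul(add(SZ, mul(Z, SSZ)), add(mul(Z, SSZ), add(SZ, SZ))))))))
  step 26: S(S(S(S(add(add(SZ, SZ), mul(add(SZ, mul(Z, SSZ)), add(mul(Z, SSZ), add(SZ, SZ))))))))
  step 27: S(S(S(S(add(S(add(Z, SZ)), mul(add(SZ, mul(Z, SSZ)), add(mul(Z, SSZ), add(SZ, SZ))))))))
  step 28: S(S(S(S(S(add(add(Z, SZ), mul(add(SZ, mul(Z, SSZ)), add(mul(Z, SSZ), add(SZ, SZ)))))))))
  step 29: S(S(S(S(S(add(SZ, mul(add(SZ, mul(Z, SSZ)), add(mul(Z, SSZ), add(SZ, SZ)))))))))
  step 30: S(S(S(S(S(S(add(Z, mul(add(SZ, mul(Z, SSZ)), add(mul(Z, SSZ), add(SZ, SZ))))))))))
  step 31: S(S(S(S(S(S(mul(add(SZ, mul(Z, SSZ)), add(mul(Z, SSZ), add(SZ, SZ)))))))))
  step 32: S(S(S(S(S(S(mul(S(add(Z, mul(Z, SSZ))), add(mul(Z, SSZ), add(SZ, SZ)))))))))
  step 33: S(S(S(S(S(S(add(add(mul(Z, SSZ), add(SZ, SZ)), mul(add(Z, mul(Z, SSZ)), add(mul(Z, SSZ), add(SZ, SZ))))))))))
  step 34: S(S(S(S(S(S(add(add(Z, add(SZ, SZ)), mul(add(Z, mul(Z, SSZ)), add(mul(Z, SSZ), add(SZ, SZ))))))))))
  step 35: S(S(S(S(S(S(add(add(SZ, SZ), mul(add(Z, mul(Z, SSZ)), add(mul(Z, SSZ), add(SZ, SZ))))))))))
  step 36: S(S(S(S(S(S(add(S(add(Z, SZ)), mul(add(Z, mul(Z, SSZ)), add(mul(Z, SSZ), add(SZ, SZ))))))))))
  step 37: S(S(S(S(S(S(S(add(add(Z, SZ), mul(add(Z, mul(Z, SSZ)), add(mul(Z, SSZ), add(SZ, SZ)))))))))))
  step 38: S(S(S(S(S(S(S(add(SZ, mul(add(Z, mul(Z, SSZ)), add(mul(Z, SSZ), add(SZ, SZ)))))))))))
  step 39: S(S(S(S(S(S(S(S(add(Z, mul(add(Z, mul(Z, SSZ)), add(mul(Z, SSZ), add(SZ, SZ))))))))))))
  step 40: S(S(S(S(S(S(S(S(mul(add(Z, mul(Z, SSZ)), add(mul(Z, SSZ), add(SZ, SZ)))))))))))
  step 41: S(S(S(S(S(S(S(S(mul(mul(Z, SSZ), add(mul(Z, SSZ), add(SZ, SZ)))))))))))
  step 42: S(S(S(S(S(S(S(S(mul(Z, add(mul(Z, SSZ), add(SZ, SZ)))))))))))
  step 43: S^8(Z)

Answer: SAME — A ⇓ S^8(Z), B ⇓ S^8(Z)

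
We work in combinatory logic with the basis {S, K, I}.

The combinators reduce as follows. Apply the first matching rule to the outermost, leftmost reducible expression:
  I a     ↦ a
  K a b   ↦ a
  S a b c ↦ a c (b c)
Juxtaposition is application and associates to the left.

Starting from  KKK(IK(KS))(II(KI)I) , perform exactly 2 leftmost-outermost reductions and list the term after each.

  start: KKK(IK(KS))(II(KI)I)
  →1  K(IK(KS))(II(KI)I)
  →2  IK(KS)

Answer: after 2 steps: IK(KS)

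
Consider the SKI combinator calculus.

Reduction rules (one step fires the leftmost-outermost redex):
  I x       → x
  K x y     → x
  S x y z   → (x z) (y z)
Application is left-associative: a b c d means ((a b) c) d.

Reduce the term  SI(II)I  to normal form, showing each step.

Answer: normal form = I  (in 5 steps)

Derivation:
  start: SI(II)I
  [1] II(III)
  [2] I(III)
  [3] III
  [4] II
  [5] I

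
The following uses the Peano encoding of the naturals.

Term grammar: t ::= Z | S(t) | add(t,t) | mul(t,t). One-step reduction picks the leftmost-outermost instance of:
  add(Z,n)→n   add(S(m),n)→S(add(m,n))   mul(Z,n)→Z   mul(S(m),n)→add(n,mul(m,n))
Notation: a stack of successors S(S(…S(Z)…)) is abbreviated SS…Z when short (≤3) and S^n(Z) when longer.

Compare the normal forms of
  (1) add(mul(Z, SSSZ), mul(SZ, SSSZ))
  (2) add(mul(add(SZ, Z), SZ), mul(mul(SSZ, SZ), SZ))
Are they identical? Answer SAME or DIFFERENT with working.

Answer: SAME — A ⇓ SSSZ, B ⇓ SSSZ

Working:
Term A:
  start: add(mul(Z, SSSZ), mul(SZ, SSSZ))
  →1  add(Z, mul(SZ, SSSZ))
  →2  mul(SZ, SSSZ)
  →3  add(SSSZ, mul(Z, SSSZ))
  →4  S(add(SSZ, mul(Z, SSSZ)))
  →5  S(S(add(SZ, mul(Z, SSSZ))))
  →6  S(S(S(add(Z, mul(Z, SSSZ)))))
  →7  S(S(S(mul(Z, SSSZ))))
  →8  SSSZ

Term B:
  start: add(mul(add(SZ, Z), SZ), mul(mul(SSZ, SZ), SZ))
  →1  add(mul(S(add(Z, Z)), SZ), mul(mul(SSZ, SZ), SZ))
  →2  add(add(SZ, mul(add(Z, Z), SZ)), mul(mul(SSZ, SZ), SZ))
  →3  add(S(add(Z, mul(add(Z, Z), SZ))), mul(mul(SSZ, SZ), SZ))
  →4  S(add(add(Z, mul(add(Z, Z), SZ)), mul(mul(SSZ, SZ), SZ)))
  →5  S(add(mul(add(Z, Z), SZ), mul(mul(SSZ, SZ), SZ)))
  →6  S(add(mul(Z, SZ), mul(mul(SSZ, SZ), SZ)))
  →7  S(add(Z, mul(mul(SSZ, SZ), SZ)))
  →8  S(mul(mul(SSZ, SZ), SZ))
  →9  S(mul(add(SZ, mul(SZ, SZ)), SZ))
  →10  S(mul(S(add(Z, mul(SZ, SZ))), SZ))
  →11  S(add(SZ, mul(add(Z, mul(SZ, SZ)), SZ)))
  →12  S(S(add(Z, mul(add(Z, mul(SZ, SZ)), SZ))))
  →13  S(S(mul(add(Z, mul(SZ, SZ)), SZ)))
  →14  S(S(mul(mul(SZ, SZ), SZ)))
  →15  S(S(mul(add(SZ, mul(Z, SZ)), SZ)))
  →16  S(S(mul(S(add(Z, mul(Z, SZ))), SZ)))
  →17  S(S(add(SZ, mul(add(Z, mul(Z, SZ)), SZ))))
  →18  S(S(S(add(Z, mul(add(Z, mul(Z, SZ)), SZ)))))
  →19  S(S(S(mul(add(Z, mul(Z, SZ)), SZ))))
  →20  S(S(S(mul(mul(Z, SZ), SZ))))
  →21  S(S(S(mul(Z, SZ))))
  →22  SSSZ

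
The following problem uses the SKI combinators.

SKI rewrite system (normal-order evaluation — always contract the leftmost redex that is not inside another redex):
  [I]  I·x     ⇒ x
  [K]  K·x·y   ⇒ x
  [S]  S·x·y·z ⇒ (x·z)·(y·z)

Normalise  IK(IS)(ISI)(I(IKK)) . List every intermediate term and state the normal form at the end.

Answer: normal form = S(KK)  (in 5 steps)

Derivation:
  start: IK(IS)(ISI)(I(IKK))
  →1  K(IS)(ISI)(I(IKK))
  →2  IS(I(IKK))
  →3  S(I(IKK))
  →4  S(IKK)
  →5  S(KK)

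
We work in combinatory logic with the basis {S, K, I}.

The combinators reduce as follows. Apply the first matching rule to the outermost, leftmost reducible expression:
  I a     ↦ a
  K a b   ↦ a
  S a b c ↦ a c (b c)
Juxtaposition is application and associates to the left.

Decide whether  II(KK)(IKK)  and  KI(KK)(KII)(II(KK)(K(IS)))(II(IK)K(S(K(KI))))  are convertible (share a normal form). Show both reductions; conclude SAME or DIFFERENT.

Answer: DIFFERENT — A ⇓ K, B ⇓ KK

Reduction:
Term A:
  start: II(KK)(IKK)
  [1] I(KK)(IKK)
  [2] KK(IKK)
  [3] K

Term B:
  start: KI(KK)(KII)(II(KK)(K(IS)))(II(IK)K(S(K(KI))))
  [1] I(KII)(II(KK)(K(IS)))(II(IK)K(S(K(KI))))
  [2] KII(II(KK)(K(IS)))(II(IK)K(S(K(KI))))
  [3] I(II(KK)(K(IS)))(II(IK)K(S(K(KI))))
  [4] II(KK)(K(IS))(II(IK)K(S(K(KI))))
  [5] I(KK)(K(IS))(II(IK)K(S(K(KI))))
  [6] KK(K(IS))(II(IK)K(S(K(KI))))
  [7] K(II(IK)K(S(K(KI))))
  [8] K(I(IK)K(S(K(KI))))
  [9] K(IKK(S(K(KI))))
  [10] K(KK(S(K(KI))))
  [11] KK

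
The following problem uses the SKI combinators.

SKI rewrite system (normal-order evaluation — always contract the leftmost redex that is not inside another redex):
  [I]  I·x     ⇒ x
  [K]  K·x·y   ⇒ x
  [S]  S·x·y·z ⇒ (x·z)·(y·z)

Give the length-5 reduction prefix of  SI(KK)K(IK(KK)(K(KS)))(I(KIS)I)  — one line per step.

Answer: after 5 steps: K(KISI)

Reduction:
  start: SI(KK)K(IK(KK)(K(KS)))(I(KIS)I)
  step 1: IK(KKK)(IK(KK)(K(KS)))(I(KIS)I)
  step 2: K(KKK)(IK(KK)(K(KS)))(I(KIS)I)
  step 3: KKK(I(KIS)I)
  step 4: K(I(KIS)I)
  step 5: K(KISI)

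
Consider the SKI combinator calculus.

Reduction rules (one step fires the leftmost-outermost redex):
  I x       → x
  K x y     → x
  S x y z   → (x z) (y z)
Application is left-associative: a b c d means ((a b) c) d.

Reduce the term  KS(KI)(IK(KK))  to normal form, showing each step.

Answer: normal form = S(K(KK))  (in 2 steps)

Reduction:
  start: KS(KI)(IK(KK))
  [1] S(IK(KK))
  [2] S(K(KK))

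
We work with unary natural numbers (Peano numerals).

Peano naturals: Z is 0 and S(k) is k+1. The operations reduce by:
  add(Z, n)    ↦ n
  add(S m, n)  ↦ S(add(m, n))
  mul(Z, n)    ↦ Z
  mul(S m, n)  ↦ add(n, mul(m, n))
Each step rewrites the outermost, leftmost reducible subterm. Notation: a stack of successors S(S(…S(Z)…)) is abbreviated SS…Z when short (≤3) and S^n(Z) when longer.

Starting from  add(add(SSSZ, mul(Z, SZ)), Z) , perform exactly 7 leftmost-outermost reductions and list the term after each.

Answer: after 7 steps: S(S(S(add(mul(Z, SZ), Z))))

Working:
  start: add(add(SSSZ, mul(Z, SZ)), Z)
  [1] add(S(add(SSZ, mul(Z, SZ))), Z)
  [2] S(add(add(SSZ, mul(Z, SZ)), Z))
  [3] S(add(S(add(SZ, mul(Z, SZ))), Z))
  [4] S(S(add(add(SZ, mul(Z, SZ)), Z)))
  [5] S(S(add(S(add(Z, mul(Z, SZ))), Z)))
  [6] S(S(S(add(add(Z, mul(Z, SZ)), Z))))
  [7] S(S(S(add(mul(Z, SZ), Z))))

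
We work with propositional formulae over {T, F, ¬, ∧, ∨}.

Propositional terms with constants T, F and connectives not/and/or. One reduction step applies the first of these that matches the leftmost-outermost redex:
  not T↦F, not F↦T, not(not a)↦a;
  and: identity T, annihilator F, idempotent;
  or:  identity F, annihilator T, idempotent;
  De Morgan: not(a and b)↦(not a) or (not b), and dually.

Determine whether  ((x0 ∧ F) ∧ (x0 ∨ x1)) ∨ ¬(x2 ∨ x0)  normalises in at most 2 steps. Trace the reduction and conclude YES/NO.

Answer: NO — after 2 steps the term is F ∨ ¬(x2 ∨ x0), not yet normal

Reduction:
  start: ((x0 ∧ F) ∧ (x0 ∨ x1)) ∨ ¬(x2 ∨ x0)
  →1  (F ∧ (x0 ∨ x1)) ∨ ¬(x2 ∨ x0)
  →2  F ∨ ¬(x2 ∨ x0)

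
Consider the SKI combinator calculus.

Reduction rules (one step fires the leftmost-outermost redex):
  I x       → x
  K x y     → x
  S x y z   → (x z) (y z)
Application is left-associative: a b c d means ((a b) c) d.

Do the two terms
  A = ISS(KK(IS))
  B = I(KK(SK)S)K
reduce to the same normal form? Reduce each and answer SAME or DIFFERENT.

Term A:
  start: ISS(KK(IS))
  [1] SS(KK(IS))
  [2] SSK

Term B:
  start: I(KK(SK)S)K
  [1] KK(SK)SK
  [2] KSK
  [3] S

Answer: DIFFERENT — A ⇓ SSK, B ⇓ S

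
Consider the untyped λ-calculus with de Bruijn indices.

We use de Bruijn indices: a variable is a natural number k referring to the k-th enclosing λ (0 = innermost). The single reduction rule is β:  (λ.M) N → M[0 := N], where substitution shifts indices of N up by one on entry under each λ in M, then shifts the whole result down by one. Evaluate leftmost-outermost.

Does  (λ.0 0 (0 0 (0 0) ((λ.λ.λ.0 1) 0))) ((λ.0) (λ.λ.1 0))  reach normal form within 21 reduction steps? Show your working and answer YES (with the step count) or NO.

Answer: YES — reaches normal form λ.λ.0 1 in 20 ≤ 21 steps

Reduction:
  start: (λ.0 0 (0 0 (0 0) ((λ.λ.λ.0 1) 0))) ((λ.0) (λ.λ.1 0))
  step 1: (λ.0) (λ.λ.1 0) ((λ.0) (λ.λ.1 0)) ((λ.0) (λ.λ.1 0) ((λ.0) (λ.λ.1 0)) ((λ.0) (λ.λ.1 0) ((λ.0) (λ.λ.1 0))) ((λ.λ.λ.0 1) ((λ.0) (λ.λ.1 0))))
  step 2: (λ.λ.1 0) ((λ.0) (λ.λ.1 0)) ((λ.0) (λ.λ.1 0) ((λ.0) (λ.λ.1 0)) ((λ.0) (λ.λ.1 0) ((λ.0) (λ.λ.1 0))) ((λ.λ.λ.0 1) ((λ.0) (λ.λ.1 0))))
  step 3: (λ.(λ.0) (λ.λ.1 0) 0) ((λ.0) (λ.λ.1 0) ((λ.0) (λ.λ.1 0)) ((λ.0) (λ.λ.1 0) ((λ.0) (λ.λ.1 0))) ((λ.λ.λ.0 1) ((λ.0) (λ.λ.1 0))))
  step 4: (λ.0) (λ.λ.1 0) ((λ.0) (λ.λ.1 0) ((λ.0) (λ.λ.1 0)) ((λ.0) (λ.λ.1 0) ((λ.0) (λ.λ.1 0))) ((λ.λ.λ.0 1) ((λ.0) (λ.λ.1 0))))
  step 5: (λ.λ.1 0) ((λ.0) (λ.λ.1 0) ((λ.0) (λ.λ.1 0)) ((λ.0) (λ.λ.1 0) ((λ.0) (λ.λ.1 0))) ((λ.λ.λ.0 1) ((λ.0) (λ.λ.1 0))))
  step 6: λ.(λ.0) (λ.λ.1 0) ((λ.0) (λ.λ.1 0)) ((λ.0) (λ.λ.1 0) ((λ.0) (λ.λ.1 0))) ((λ.λ.λ.0 1) ((λ.0) (λ.λ.1 0))) 0
  step 7: λ.(λ.λ.1 0) ((λ.0) (λ.λ.1 0)) ((λ.0) (λ.λ.1 0) ((λ.0) (λ.λ.1 0))) ((λ.λ.λ.0 1) ((λ.0) (λ.λ.1 0))) 0
  step 8: λ.(λ.(λ.0) (λ.λ.1 0) 0) ((λ.0) (λ.λ.1 0) ((λ.0) (λ.λ.1 0))) ((λ.λ.λ.0 1) ((λ.0) (λ.λ.1 0))) 0
  step 9: λ.(λ.0) (λ.λ.1 0) ((λ.0) (λ.λ.1 0) ((λ.0) (λ.λ.1 0))) ((λ.λ.λ.0 1) ((λ.0) (λ.λ.1 0))) 0
  step 10: λ.(λ.λ.1 0) ((λ.0) (λ.λ.1 0) ((λ.0) (λ.λ.1 0))) ((λ.λ.λ.0 1) ((λ.0) (λ.λ.1 0))) 0
  step 11: λ.(λ.(λ.0) (λ.λ.1 0) ((λ.0) (λ.λ.1 0)) 0) ((λ.λ.λ.0 1) ((λ.0) (λ.λ.1 0))) 0
  step 12: λ.(λ.0) (λ.λ.1 0) ((λ.0) (λ.λ.1 0)) ((λ.λ.λ.0 1) ((λ.0) (λ.λ.1 0))) 0
  step 13: λ.(λ.λ.1 0) ((λ.0) (λ.λ.1 0)) ((λ.λ.λ.0 1) ((λ.0) (λ.λ.1 0))) 0
  step 14: λ.(λ.(λ.0) (λ.λ.1 0) 0) ((λ.λ.λ.0 1) ((λ.0) (λ.λ.1 0))) 0
  step 15: λ.(λ.0) (λ.λ.1 0) ((λ.λ.λ.0 1) ((λ.0) (λ.λ.1 0))) 0
  step 16: λ.(λ.λ.1 0) ((λ.λ.λ.0 1) ((λ.0) (λ.λ.1 0))) 0
  step 17: λ.(λ.(λ.λ.λ.0 1) ((λ.0) (λ.λ.1 0)) 0) 0
  step 18: λ.(λ.λ.λ.0 1) ((λ.0) (λ.λ.1 0)) 0
  step 19: λ.(λ.λ.0 1) 0
  step 20: λ.λ.0 1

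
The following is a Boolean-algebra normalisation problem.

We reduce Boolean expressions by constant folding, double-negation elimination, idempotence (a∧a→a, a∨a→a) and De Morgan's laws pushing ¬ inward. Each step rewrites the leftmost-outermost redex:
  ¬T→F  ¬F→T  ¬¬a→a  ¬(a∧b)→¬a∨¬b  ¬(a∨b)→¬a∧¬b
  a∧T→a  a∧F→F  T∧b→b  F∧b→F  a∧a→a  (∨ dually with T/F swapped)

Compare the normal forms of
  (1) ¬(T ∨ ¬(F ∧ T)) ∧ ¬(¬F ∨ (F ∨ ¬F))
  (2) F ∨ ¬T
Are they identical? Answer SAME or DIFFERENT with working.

Term A:
  start: ¬(T ∨ ¬(F ∧ T)) ∧ ¬(¬F ∨ (F ∨ ¬F))
  →1  (¬T ∧ ¬¬(F ∧ T)) ∧ ¬(¬F ∨ (F ∨ ¬F))
  →2  (F ∧ ¬¬(F ∧ T)) ∧ ¬(¬F ∨ (F ∨ ¬F))
  →3  F ∧ ¬(¬F ∨ (F ∨ ¬F))
  →4  F

Term B:
  start: F ∨ ¬T
  →1  ¬T
  →2  F

Answer: SAME — A ⇓ F, B ⇓ F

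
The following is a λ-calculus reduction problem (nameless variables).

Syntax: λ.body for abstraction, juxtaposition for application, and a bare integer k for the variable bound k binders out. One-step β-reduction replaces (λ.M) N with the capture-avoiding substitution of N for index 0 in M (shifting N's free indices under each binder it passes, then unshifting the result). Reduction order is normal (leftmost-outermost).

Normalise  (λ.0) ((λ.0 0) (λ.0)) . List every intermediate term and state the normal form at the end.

Answer: normal form = λ.0  (in 3 steps)

Derivation:
  start: (λ.0) ((λ.0 0) (λ.0))
  [1] (λ.0 0) (λ.0)
  [2] (λ.0) (λ.0)
  [3] λ.0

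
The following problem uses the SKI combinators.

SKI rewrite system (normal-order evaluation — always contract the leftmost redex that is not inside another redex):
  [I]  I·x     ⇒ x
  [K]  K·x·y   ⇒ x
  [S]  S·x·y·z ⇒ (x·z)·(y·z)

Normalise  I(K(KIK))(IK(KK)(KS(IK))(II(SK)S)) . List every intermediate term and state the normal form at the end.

  start: I(K(KIK))(IK(KK)(KS(IK))(II(SK)S))
  [1] K(KIK)(IK(KK)(KS(IK))(II(SK)S))
  [2] KIK
  [3] I

Answer: normal form = I  (in 3 steps)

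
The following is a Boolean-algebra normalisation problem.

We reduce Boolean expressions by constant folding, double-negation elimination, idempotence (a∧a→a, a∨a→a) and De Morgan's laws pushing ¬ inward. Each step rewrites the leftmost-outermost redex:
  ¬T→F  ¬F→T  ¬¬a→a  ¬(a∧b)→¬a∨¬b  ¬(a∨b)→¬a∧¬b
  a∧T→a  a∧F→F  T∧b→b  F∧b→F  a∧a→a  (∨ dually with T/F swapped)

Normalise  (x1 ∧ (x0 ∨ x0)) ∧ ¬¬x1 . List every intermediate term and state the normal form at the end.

  start: (x1 ∧ (x0 ∨ x0)) ∧ ¬¬x1
  →1  (x1 ∧ x0) ∧ ¬¬x1
  →2  (x1 ∧ x0) ∧ x1

Answer: normal form = (x1 ∧ x0) ∧ x1  (in 2 steps)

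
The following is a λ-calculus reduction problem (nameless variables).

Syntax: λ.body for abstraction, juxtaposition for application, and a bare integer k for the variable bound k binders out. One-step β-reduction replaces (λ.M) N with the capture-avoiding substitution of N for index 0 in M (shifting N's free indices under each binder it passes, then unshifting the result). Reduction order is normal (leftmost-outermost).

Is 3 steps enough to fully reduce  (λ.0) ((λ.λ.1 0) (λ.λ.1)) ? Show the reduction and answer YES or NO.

  start: (λ.0) ((λ.λ.1 0) (λ.λ.1))
  [1] (λ.λ.1 0) (λ.λ.1)
  [2] λ.(λ.λ.1) 0
  [3] λ.λ.1

Answer: YES — reaches normal form λ.λ.1 in 3 ≤ 3 steps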